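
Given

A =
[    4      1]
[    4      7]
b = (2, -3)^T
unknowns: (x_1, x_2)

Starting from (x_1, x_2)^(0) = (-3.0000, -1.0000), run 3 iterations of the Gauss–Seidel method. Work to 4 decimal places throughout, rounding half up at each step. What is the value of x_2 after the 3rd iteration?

-0.8338

Iteration 1:
  x_1 = (2 - (1)·-1.0000) / (4) = 0.7500
  x_2 = (-3 - (4)·0.7500) / (7) = -0.8571
Iteration 2:
  x_1 = (2 - (1)·-0.8571) / (4) = 0.7143
  x_2 = (-3 - (4)·0.7143) / (7) = -0.8367
Iteration 3:
  x_1 = (2 - (1)·-0.8367) / (4) = 0.7092
  x_2 = (-3 - (4)·0.7092) / (7) = -0.8338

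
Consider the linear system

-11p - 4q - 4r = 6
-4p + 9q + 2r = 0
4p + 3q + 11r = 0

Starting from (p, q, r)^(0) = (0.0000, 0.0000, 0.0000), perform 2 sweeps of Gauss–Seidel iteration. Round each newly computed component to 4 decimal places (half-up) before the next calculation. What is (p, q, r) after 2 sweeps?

(-0.5535, -0.3048, 0.2844)

Iteration 1:
  p = (6 - (-4)·0.0000 - (-4)·0.0000) / (-11) = -0.5455
  q = (0 - (-4)·-0.5455 - (2)·0.0000) / (9) = -0.2424
  r = (0 - (4)·-0.5455 - (3)·-0.2424) / (11) = 0.2645
Iteration 2:
  p = (6 - (-4)·-0.2424 - (-4)·0.2645) / (-11) = -0.5535
  q = (0 - (-4)·-0.5535 - (2)·0.2645) / (9) = -0.3048
  r = (0 - (4)·-0.5535 - (3)·-0.3048) / (11) = 0.2844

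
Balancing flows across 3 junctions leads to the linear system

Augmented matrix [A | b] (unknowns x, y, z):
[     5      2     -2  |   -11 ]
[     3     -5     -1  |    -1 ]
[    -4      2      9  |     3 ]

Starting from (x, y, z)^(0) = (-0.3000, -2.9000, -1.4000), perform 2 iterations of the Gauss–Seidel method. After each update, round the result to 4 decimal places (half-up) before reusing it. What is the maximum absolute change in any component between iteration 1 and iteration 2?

0.5356

Iteration 1:
  x = (-11 - (2)·-2.9000 - (-2)·-1.4000) / (5) = -1.6000
  y = (-1 - (3)·-1.6000 - (-1)·-1.4000) / (-5) = -0.4800
  z = (3 - (-4)·-1.6000 - (2)·-0.4800) / (9) = -0.2711
Iteration 2:
  x = (-11 - (2)·-0.4800 - (-2)·-0.2711) / (5) = -2.1164
  y = (-1 - (3)·-2.1164 - (-1)·-0.2711) / (-5) = -1.0156
  z = (3 - (-4)·-2.1164 - (2)·-1.0156) / (9) = -0.3816
Change: (-0.5164, -0.5356, -0.1105) → max |·| = 0.5356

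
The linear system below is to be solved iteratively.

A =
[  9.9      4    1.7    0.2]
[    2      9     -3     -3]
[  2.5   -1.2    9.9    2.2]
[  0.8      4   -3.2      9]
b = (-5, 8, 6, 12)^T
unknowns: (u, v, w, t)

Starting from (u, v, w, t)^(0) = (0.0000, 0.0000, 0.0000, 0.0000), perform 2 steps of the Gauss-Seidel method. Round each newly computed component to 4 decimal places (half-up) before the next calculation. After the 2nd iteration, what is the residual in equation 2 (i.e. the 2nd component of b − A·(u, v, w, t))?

Iteration 1:
  u = (-5 - (4)·0.0000 - (1.7)·0.0000 - (0.2)·0.0000) / (9.9) = -0.5051
  v = (8 - (2)·-0.5051 - (-3)·0.0000 - (-3)·0.0000) / (9) = 1.0011
  w = (6 - (2.5)·-0.5051 - (-1.2)·1.0011 - (2.2)·0.0000) / (9.9) = 0.8550
  t = (12 - (0.8)·-0.5051 - (4)·1.0011 - (-3.2)·0.8550) / (9) = 1.2373
Iteration 2:
  u = (-5 - (4)·1.0011 - (1.7)·0.8550 - (0.2)·1.2373) / (9.9) = -1.0813
  v = (8 - (2)·-1.0813 - (-3)·0.8550 - (-3)·1.2373) / (9) = 1.8266
  w = (6 - (2.5)·-1.0813 - (-1.2)·1.8266 - (2.2)·1.2373) / (9.9) = 0.8256
  t = (12 - (0.8)·-1.0813 - (4)·1.8266 - (-3.2)·0.8256) / (9) = 0.9112
Residual b − A·x = (-3.1873, -1.0664, 0.7171, -0.0002)

-1.0664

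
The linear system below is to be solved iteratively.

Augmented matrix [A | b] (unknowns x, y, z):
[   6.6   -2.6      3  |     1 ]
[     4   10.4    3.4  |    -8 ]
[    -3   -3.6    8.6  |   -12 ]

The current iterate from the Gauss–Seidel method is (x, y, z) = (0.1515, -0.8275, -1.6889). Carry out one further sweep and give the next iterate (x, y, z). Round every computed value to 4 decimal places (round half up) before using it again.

(0.5932, -0.4452, -1.3748)

One sweep:
  x = (1 - (-2.6)·-0.8275 - (3)·-1.6889) / (6.6) = 0.5932
  y = (-8 - (4)·0.5932 - (3.4)·-1.6889) / (10.4) = -0.4452
  z = (-12 - (-3)·0.5932 - (-3.6)·-0.4452) / (8.6) = -1.3748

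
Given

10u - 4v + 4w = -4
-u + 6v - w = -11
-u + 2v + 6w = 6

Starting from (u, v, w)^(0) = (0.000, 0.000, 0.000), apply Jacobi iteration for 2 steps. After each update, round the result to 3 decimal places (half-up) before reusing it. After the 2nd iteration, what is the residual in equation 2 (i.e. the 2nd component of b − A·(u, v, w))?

-0.591

Iteration 1:
  u = (-4 - (-4)·0.000 - (4)·0.000) / (10) = -0.400
  v = (-11 - (-1)·0.000 - (-1)·0.000) / (6) = -1.833
  w = (6 - (-1)·0.000 - (2)·0.000) / (6) = 1.000
Iteration 2:
  u = (-4 - (-4)·-1.833 - (4)·1.000) / (10) = -1.533
  v = (-11 - (-1)·-0.400 - (-1)·1.000) / (6) = -1.733
  w = (6 - (-1)·-0.400 - (2)·-1.833) / (6) = 1.544
Residual b − A·x = (-1.778, -0.591, -1.331)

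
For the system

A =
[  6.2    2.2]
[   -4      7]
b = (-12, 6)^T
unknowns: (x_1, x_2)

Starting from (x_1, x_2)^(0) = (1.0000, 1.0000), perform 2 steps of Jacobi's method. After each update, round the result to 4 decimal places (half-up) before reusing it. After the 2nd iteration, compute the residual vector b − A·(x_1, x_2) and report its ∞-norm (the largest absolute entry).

4.1364

Iteration 1:
  x_1 = (-12 - (2.2)·1.0000) / (6.2) = -2.2903
  x_2 = (6 - (-4)·1.0000) / (7) = 1.4286
Iteration 2:
  x_1 = (-12 - (2.2)·1.4286) / (6.2) = -2.4424
  x_2 = (6 - (-4)·-2.2903) / (7) = -0.4516
Residual b − A·x = (4.1364, -0.6084); ∞-norm = 4.1364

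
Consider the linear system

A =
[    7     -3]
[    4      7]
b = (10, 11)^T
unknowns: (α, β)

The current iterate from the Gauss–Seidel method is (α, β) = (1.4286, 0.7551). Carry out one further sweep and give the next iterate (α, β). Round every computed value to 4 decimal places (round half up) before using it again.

(1.7522, 0.5702)

One sweep:
  α = (10 - (-3)·0.7551) / (7) = 1.7522
  β = (11 - (4)·1.7522) / (7) = 0.5702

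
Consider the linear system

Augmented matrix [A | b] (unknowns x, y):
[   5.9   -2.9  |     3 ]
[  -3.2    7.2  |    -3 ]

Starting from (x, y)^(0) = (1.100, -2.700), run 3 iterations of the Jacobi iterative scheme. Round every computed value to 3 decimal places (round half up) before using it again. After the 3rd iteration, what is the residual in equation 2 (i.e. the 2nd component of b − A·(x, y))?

Iteration 1:
  x = (3 - (-2.9)·-2.700) / (5.9) = -0.819
  y = (-3 - (-3.2)·1.100) / (7.2) = 0.072
Iteration 2:
  x = (3 - (-2.9)·0.072) / (5.9) = 0.544
  y = (-3 - (-3.2)·-0.819) / (7.2) = -0.781
Iteration 3:
  x = (3 - (-2.9)·-0.781) / (5.9) = 0.125
  y = (-3 - (-3.2)·0.544) / (7.2) = -0.175
Residual b − A·x = (1.755, -1.340)

-1.340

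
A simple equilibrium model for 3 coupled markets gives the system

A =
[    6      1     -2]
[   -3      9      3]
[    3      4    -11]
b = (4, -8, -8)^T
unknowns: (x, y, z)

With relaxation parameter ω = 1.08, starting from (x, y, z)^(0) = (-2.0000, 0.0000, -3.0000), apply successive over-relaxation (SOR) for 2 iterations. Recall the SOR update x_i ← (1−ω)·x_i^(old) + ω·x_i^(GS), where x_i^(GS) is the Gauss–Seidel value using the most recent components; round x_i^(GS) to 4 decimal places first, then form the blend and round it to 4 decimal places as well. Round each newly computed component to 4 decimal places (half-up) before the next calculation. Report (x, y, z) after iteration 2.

(1.0821, -0.9291, 0.6604)

Iteration 1:
  x: GS value = (4 - (1)·0.0000 - (-2)·-3.0000) / (6) = -0.3333;  x ← (1−ω)·-2.0000 + ω·-0.3333 = -0.2000
  y: GS value = (-8 - (-3)·-0.2000 - (3)·-3.0000) / (9) = 0.0444;  y ← (1−ω)·0.0000 + ω·0.0444 = 0.0480
  z: GS value = (-8 - (3)·-0.2000 - (4)·0.0480) / (-11) = 0.6902;  z ← (1−ω)·-3.0000 + ω·0.6902 = 0.9854
Iteration 2:
  x: GS value = (4 - (1)·0.0480 - (-2)·0.9854) / (6) = 0.9871;  x ← (1−ω)·-0.2000 + ω·0.9871 = 1.0821
  y: GS value = (-8 - (-3)·1.0821 - (3)·0.9854) / (9) = -0.8567;  y ← (1−ω)·0.0480 + ω·-0.8567 = -0.9291
  z: GS value = (-8 - (3)·1.0821 - (4)·-0.9291) / (-11) = 0.6845;  z ← (1−ω)·0.9854 + ω·0.6845 = 0.6604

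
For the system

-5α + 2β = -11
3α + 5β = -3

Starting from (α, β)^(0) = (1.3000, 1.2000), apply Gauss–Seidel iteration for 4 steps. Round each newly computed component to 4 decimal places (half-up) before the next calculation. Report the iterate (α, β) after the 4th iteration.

Iteration 1:
  α = (-11 - (2)·1.2000) / (-5) = 2.6800
  β = (-3 - (3)·2.6800) / (5) = -2.2080
Iteration 2:
  α = (-11 - (2)·-2.2080) / (-5) = 1.3168
  β = (-3 - (3)·1.3168) / (5) = -1.3901
Iteration 3:
  α = (-11 - (2)·-1.3901) / (-5) = 1.6440
  β = (-3 - (3)·1.6440) / (5) = -1.5864
Iteration 4:
  α = (-11 - (2)·-1.5864) / (-5) = 1.5654
  β = (-3 - (3)·1.5654) / (5) = -1.5392

(1.5654, -1.5392)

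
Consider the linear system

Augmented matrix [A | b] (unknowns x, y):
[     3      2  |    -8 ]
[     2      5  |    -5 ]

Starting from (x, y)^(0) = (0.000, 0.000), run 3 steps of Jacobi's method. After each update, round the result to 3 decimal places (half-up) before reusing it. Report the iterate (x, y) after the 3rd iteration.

Iteration 1:
  x = (-8 - (2)·0.000) / (3) = -2.667
  y = (-5 - (2)·0.000) / (5) = -1.000
Iteration 2:
  x = (-8 - (2)·-1.000) / (3) = -2.000
  y = (-5 - (2)·-2.667) / (5) = 0.067
Iteration 3:
  x = (-8 - (2)·0.067) / (3) = -2.711
  y = (-5 - (2)·-2.000) / (5) = -0.200

(-2.711, -0.200)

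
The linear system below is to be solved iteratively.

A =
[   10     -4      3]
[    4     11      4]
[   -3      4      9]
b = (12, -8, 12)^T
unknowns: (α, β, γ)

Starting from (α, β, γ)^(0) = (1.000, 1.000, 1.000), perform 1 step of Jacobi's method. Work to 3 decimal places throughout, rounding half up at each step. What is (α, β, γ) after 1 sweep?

Iteration 1:
  α = (12 - (-4)·1.000 - (3)·1.000) / (10) = 1.300
  β = (-8 - (4)·1.000 - (4)·1.000) / (11) = -1.455
  γ = (12 - (-3)·1.000 - (4)·1.000) / (9) = 1.222

(1.300, -1.455, 1.222)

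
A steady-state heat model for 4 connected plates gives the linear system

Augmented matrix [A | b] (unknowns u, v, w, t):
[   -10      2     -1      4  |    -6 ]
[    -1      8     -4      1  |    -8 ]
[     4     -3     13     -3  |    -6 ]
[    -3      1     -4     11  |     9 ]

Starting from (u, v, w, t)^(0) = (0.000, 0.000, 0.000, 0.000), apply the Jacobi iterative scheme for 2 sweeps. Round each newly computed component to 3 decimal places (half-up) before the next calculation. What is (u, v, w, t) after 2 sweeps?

(0.773, -1.258, -0.688, 0.905)

Iteration 1:
  u = (-6 - (2)·0.000 - (-1)·0.000 - (4)·0.000) / (-10) = 0.600
  v = (-8 - (-1)·0.000 - (-4)·0.000 - (1)·0.000) / (8) = -1.000
  w = (-6 - (4)·0.000 - (-3)·0.000 - (-3)·0.000) / (13) = -0.462
  t = (9 - (-3)·0.000 - (1)·0.000 - (-4)·0.000) / (11) = 0.818
Iteration 2:
  u = (-6 - (2)·-1.000 - (-1)·-0.462 - (4)·0.818) / (-10) = 0.773
  v = (-8 - (-1)·0.600 - (-4)·-0.462 - (1)·0.818) / (8) = -1.258
  w = (-6 - (4)·0.600 - (-3)·-1.000 - (-3)·0.818) / (13) = -0.688
  t = (9 - (-3)·0.600 - (1)·-1.000 - (-4)·-0.462) / (11) = 0.905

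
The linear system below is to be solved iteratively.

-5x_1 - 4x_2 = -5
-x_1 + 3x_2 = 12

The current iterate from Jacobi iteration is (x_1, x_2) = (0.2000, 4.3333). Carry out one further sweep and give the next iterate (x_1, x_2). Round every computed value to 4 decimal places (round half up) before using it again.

(-2.4666, 4.0667)

One sweep:
  x_1 = (-5 - (-4)·4.3333) / (-5) = -2.4666
  x_2 = (12 - (-1)·0.2000) / (3) = 4.0667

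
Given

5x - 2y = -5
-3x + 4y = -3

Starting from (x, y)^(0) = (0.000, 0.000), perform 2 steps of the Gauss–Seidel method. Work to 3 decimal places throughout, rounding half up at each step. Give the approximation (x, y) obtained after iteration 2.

Iteration 1:
  x = (-5 - (-2)·0.000) / (5) = -1.000
  y = (-3 - (-3)·-1.000) / (4) = -1.500
Iteration 2:
  x = (-5 - (-2)·-1.500) / (5) = -1.600
  y = (-3 - (-3)·-1.600) / (4) = -1.950

(-1.600, -1.950)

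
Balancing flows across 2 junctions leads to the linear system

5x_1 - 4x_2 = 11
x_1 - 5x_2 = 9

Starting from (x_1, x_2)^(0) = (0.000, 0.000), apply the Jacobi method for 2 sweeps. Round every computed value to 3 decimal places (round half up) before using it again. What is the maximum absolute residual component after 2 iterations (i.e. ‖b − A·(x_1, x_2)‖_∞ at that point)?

1.760

Iteration 1:
  x_1 = (11 - (-4)·0.000) / (5) = 2.200
  x_2 = (9 - (1)·0.000) / (-5) = -1.800
Iteration 2:
  x_1 = (11 - (-4)·-1.800) / (5) = 0.760
  x_2 = (9 - (1)·2.200) / (-5) = -1.360
Residual b − A·x = (1.760, 1.440); ∞-norm = 1.760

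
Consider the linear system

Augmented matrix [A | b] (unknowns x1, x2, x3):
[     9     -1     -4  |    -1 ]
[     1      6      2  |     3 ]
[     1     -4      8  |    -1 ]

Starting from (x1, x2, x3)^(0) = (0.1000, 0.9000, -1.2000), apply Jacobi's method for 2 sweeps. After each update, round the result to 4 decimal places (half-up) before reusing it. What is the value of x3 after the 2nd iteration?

Iteration 1:
  x1 = (-1 - (-1)·0.9000 - (-4)·-1.2000) / (9) = -0.5444
  x2 = (3 - (1)·0.1000 - (2)·-1.2000) / (6) = 0.8833
  x3 = (-1 - (1)·0.1000 - (-4)·0.9000) / (8) = 0.3125
Iteration 2:
  x1 = (-1 - (-1)·0.8833 - (-4)·0.3125) / (9) = 0.1259
  x2 = (3 - (1)·-0.5444 - (2)·0.3125) / (6) = 0.4866
  x3 = (-1 - (1)·-0.5444 - (-4)·0.8833) / (8) = 0.3847

0.3847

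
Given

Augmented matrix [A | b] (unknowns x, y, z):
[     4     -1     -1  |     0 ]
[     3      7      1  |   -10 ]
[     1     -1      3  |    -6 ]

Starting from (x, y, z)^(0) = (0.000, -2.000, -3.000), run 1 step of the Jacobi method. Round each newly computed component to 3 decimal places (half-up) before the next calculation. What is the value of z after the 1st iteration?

-2.667

Iteration 1:
  x = (0 - (-1)·-2.000 - (-1)·-3.000) / (4) = -1.250
  y = (-10 - (3)·0.000 - (1)·-3.000) / (7) = -1.000
  z = (-6 - (1)·0.000 - (-1)·-2.000) / (3) = -2.667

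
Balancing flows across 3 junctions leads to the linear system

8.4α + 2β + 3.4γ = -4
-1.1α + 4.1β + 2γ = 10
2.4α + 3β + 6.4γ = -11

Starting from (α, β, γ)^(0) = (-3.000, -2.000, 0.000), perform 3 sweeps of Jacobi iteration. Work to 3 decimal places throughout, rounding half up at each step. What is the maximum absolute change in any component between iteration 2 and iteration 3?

Iteration 1:
  α = (-4 - (2)·-2.000 - (3.4)·0.000) / (8.4) = 0.000
  β = (10 - (-1.1)·-3.000 - (2)·0.000) / (4.1) = 1.634
  γ = (-11 - (2.4)·-3.000 - (3)·-2.000) / (6.4) = 0.344
Iteration 2:
  α = (-4 - (2)·1.634 - (3.4)·0.344) / (8.4) = -1.004
  β = (10 - (-1.1)·0.000 - (2)·0.344) / (4.1) = 2.271
  γ = (-11 - (2.4)·0.000 - (3)·1.634) / (6.4) = -2.485
Iteration 3:
  α = (-4 - (2)·2.271 - (3.4)·-2.485) / (8.4) = -0.011
  β = (10 - (-1.1)·-1.004 - (2)·-2.485) / (4.1) = 3.382
  γ = (-11 - (2.4)·-1.004 - (3)·2.271) / (6.4) = -2.407
Change: (0.993, 1.111, 0.078) → max |·| = 1.111

1.111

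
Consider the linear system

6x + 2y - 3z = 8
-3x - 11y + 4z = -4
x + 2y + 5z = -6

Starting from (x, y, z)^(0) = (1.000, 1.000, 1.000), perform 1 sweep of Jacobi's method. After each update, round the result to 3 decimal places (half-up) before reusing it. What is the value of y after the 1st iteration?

0.455

Iteration 1:
  x = (8 - (2)·1.000 - (-3)·1.000) / (6) = 1.500
  y = (-4 - (-3)·1.000 - (4)·1.000) / (-11) = 0.455
  z = (-6 - (1)·1.000 - (2)·1.000) / (5) = -1.800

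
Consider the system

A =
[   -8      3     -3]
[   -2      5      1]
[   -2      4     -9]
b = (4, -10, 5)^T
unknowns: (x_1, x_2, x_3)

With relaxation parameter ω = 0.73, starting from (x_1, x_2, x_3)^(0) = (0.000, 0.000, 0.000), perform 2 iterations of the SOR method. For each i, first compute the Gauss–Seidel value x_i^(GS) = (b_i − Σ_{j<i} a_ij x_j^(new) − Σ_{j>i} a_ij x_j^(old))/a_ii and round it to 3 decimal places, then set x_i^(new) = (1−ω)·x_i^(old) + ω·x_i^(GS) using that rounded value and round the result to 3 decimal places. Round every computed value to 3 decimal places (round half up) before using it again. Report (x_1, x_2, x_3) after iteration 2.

Iteration 1:
  x_1: GS value = (4 - (3)·0.000 - (-3)·0.000) / (-8) = -0.500;  x_1 ← (1−ω)·0.000 + ω·-0.500 = -0.365
  x_2: GS value = (-10 - (-2)·-0.365 - (1)·0.000) / (5) = -2.146;  x_2 ← (1−ω)·0.000 + ω·-2.146 = -1.567
  x_3: GS value = (5 - (-2)·-0.365 - (4)·-1.567) / (-9) = -1.171;  x_3 ← (1−ω)·0.000 + ω·-1.171 = -0.855
Iteration 2:
  x_1: GS value = (4 - (3)·-1.567 - (-3)·-0.855) / (-8) = -0.767;  x_1 ← (1−ω)·-0.365 + ω·-0.767 = -0.658
  x_2: GS value = (-10 - (-2)·-0.658 - (1)·-0.855) / (5) = -2.092;  x_2 ← (1−ω)·-1.567 + ω·-2.092 = -1.950
  x_3: GS value = (5 - (-2)·-0.658 - (4)·-1.950) / (-9) = -1.276;  x_3 ← (1−ω)·-0.855 + ω·-1.276 = -1.162

(-0.658, -1.950, -1.162)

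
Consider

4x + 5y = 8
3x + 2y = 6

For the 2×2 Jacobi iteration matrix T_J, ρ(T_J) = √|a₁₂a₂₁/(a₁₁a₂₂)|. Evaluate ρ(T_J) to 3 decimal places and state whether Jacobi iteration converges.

a₁₂a₂₁/(a₁₁a₂₂) = (5)·(3) / ((4)·(2)) = 1.875000
ρ = √|1.875000| = √1.875000 = 1.369
ρ > 1, so Jacobi diverges

1.369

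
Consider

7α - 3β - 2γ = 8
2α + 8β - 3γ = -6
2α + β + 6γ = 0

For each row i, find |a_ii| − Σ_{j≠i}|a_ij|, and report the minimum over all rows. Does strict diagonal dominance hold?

2

row 1: |7| − (3+2) = 2
row 2: |8| − (2+3) = 3
row 3: |6| − (2+1) = 3
minimum over rows = 2 → strictly diagonally dominant (convergence guaranteed)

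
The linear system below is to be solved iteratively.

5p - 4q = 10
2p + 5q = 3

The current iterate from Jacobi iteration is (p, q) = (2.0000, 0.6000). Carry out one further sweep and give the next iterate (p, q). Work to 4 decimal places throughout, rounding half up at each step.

(2.4800, -0.2000)

One sweep:
  p = (10 - (-4)·0.6000) / (5) = 2.4800
  q = (3 - (2)·2.0000) / (5) = -0.2000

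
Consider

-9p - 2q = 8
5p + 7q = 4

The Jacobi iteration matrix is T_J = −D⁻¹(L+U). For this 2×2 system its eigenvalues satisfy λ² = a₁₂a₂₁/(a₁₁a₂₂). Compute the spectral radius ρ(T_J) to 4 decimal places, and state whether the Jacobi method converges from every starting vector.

0.3984

a₁₂a₂₁/(a₁₁a₂₂) = (-2)·(5) / ((-9)·(7)) = 0.158730
ρ = √|0.158730| = √0.158730 = 0.3984
ρ < 1, so Jacobi converges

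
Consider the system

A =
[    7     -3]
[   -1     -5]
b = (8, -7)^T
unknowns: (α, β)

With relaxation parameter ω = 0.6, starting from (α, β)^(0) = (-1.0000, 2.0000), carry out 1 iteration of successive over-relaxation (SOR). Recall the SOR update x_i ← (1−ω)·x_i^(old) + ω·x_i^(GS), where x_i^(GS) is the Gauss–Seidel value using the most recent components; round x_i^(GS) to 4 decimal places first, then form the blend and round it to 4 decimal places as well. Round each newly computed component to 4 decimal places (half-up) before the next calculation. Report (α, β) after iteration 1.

Iteration 1:
  α: GS value = (8 - (-3)·2.0000) / (7) = 2.0000;  α ← (1−ω)·-1.0000 + ω·2.0000 = 0.8000
  β: GS value = (-7 - (-1)·0.8000) / (-5) = 1.2400;  β ← (1−ω)·2.0000 + ω·1.2400 = 1.5440

(0.8000, 1.5440)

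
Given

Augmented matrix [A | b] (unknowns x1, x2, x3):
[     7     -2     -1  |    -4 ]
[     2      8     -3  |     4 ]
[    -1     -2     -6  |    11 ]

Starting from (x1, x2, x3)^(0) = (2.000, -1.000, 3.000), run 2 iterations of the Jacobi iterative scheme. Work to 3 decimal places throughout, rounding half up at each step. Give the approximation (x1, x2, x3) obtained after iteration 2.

(-0.512, -0.080, -2.137)

Iteration 1:
  x1 = (-4 - (-2)·-1.000 - (-1)·3.000) / (7) = -0.429
  x2 = (4 - (2)·2.000 - (-3)·3.000) / (8) = 1.125
  x3 = (11 - (-1)·2.000 - (-2)·-1.000) / (-6) = -1.833
Iteration 2:
  x1 = (-4 - (-2)·1.125 - (-1)·-1.833) / (7) = -0.512
  x2 = (4 - (2)·-0.429 - (-3)·-1.833) / (8) = -0.080
  x3 = (11 - (-1)·-0.429 - (-2)·1.125) / (-6) = -2.137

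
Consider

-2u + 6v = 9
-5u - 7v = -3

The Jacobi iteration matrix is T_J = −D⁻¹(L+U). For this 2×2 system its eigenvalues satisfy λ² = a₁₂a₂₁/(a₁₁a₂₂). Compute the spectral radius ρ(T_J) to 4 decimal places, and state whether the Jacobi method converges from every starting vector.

1.4639

a₁₂a₂₁/(a₁₁a₂₂) = (6)·(-5) / ((-2)·(-7)) = -2.142857
ρ = √|-2.142857| = √2.142857 = 1.4639
ρ > 1, so Jacobi diverges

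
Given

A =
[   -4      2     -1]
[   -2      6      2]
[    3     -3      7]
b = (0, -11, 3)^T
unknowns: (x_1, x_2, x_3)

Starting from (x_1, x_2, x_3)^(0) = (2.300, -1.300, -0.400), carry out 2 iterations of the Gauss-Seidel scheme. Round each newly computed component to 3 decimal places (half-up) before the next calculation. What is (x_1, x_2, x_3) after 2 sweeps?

Iteration 1:
  x_1 = (0 - (2)·-1.300 - (-1)·-0.400) / (-4) = -0.550
  x_2 = (-11 - (-2)·-0.550 - (2)·-0.400) / (6) = -1.883
  x_3 = (3 - (3)·-0.550 - (-3)·-1.883) / (7) = -0.143
Iteration 2:
  x_1 = (0 - (2)·-1.883 - (-1)·-0.143) / (-4) = -0.906
  x_2 = (-11 - (-2)·-0.906 - (2)·-0.143) / (6) = -2.088
  x_3 = (3 - (3)·-0.906 - (-3)·-2.088) / (7) = -0.078

(-0.906, -2.088, -0.078)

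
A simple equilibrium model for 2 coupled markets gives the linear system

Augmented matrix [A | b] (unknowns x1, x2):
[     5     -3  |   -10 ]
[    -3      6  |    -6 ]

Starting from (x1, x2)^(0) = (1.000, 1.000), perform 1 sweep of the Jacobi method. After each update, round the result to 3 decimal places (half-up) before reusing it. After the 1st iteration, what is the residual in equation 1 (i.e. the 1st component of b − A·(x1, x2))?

-4.500

Iteration 1:
  x1 = (-10 - (-3)·1.000) / (5) = -1.400
  x2 = (-6 - (-3)·1.000) / (6) = -0.500
Residual b − A·x = (-4.500, -7.200)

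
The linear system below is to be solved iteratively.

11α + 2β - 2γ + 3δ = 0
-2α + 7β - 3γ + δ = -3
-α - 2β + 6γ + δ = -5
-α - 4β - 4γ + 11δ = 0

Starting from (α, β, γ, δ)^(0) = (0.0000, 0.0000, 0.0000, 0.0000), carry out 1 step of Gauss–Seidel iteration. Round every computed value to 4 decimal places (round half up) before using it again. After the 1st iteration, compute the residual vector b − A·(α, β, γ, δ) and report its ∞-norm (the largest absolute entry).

2.4176

Iteration 1:
  α = (0 - (2)·0.0000 - (-2)·0.0000 - (3)·0.0000) / (11) = 0.0000
  β = (-3 - (-2)·0.0000 - (-3)·0.0000 - (1)·0.0000) / (7) = -0.4286
  γ = (-5 - (-1)·0.0000 - (-2)·-0.4286 - (1)·0.0000) / (6) = -0.9762
  δ = (0 - (-1)·0.0000 - (-4)·-0.4286 - (-4)·-0.9762) / (11) = -0.5108
Residual b − A·x = (0.4372, -2.4176, 0.5108, -0.0004); ∞-norm = 2.4176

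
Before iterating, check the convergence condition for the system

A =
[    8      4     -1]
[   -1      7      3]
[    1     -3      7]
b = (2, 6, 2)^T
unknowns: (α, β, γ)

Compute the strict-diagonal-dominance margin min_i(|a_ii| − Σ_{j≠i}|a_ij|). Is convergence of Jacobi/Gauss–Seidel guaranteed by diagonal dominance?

3

row 1: |8| − (4+1) = 3
row 2: |7| − (1+3) = 3
row 3: |7| − (1+3) = 3
minimum over rows = 3 → strictly diagonally dominant (convergence guaranteed)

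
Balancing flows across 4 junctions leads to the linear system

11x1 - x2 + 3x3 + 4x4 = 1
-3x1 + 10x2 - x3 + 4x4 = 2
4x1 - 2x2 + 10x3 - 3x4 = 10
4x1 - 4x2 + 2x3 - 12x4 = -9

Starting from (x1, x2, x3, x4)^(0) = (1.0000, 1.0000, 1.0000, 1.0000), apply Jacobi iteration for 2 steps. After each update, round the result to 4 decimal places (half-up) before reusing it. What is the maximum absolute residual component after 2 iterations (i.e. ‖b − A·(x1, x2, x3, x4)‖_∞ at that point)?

2.0860

Iteration 1:
  x1 = (1 - (-1)·1.0000 - (3)·1.0000 - (4)·1.0000) / (11) = -0.4545
  x2 = (2 - (-3)·1.0000 - (-1)·1.0000 - (4)·1.0000) / (10) = 0.2000
  x3 = (10 - (4)·1.0000 - (-2)·1.0000 - (-3)·1.0000) / (10) = 1.1000
  x4 = (-9 - (4)·1.0000 - (-4)·1.0000 - (2)·1.0000) / (-12) = 0.9167
Iteration 2:
  x1 = (1 - (-1)·0.2000 - (3)·1.1000 - (4)·0.9167) / (11) = -0.5243
  x2 = (2 - (-3)·-0.4545 - (-1)·1.1000 - (4)·0.9167) / (10) = -0.1930
  x3 = (10 - (4)·-0.4545 - (-2)·0.2000 - (-3)·0.9167) / (10) = 1.4968
  x4 = (-9 - (4)·-0.4545 - (-4)·0.2000 - (2)·1.1000) / (-12) = 0.7152
Residual b − A·x = (-0.7769, 0.9931, -1.1112, -2.0860); ∞-norm = 2.0860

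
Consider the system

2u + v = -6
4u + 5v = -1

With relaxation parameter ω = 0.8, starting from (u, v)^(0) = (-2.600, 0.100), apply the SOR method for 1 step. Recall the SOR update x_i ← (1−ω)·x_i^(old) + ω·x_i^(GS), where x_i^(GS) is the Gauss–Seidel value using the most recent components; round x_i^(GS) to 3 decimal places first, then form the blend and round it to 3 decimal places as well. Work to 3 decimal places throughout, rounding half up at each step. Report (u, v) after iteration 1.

(-2.960, 1.754)

Iteration 1:
  u: GS value = (-6 - (1)·0.100) / (2) = -3.050;  u ← (1−ω)·-2.600 + ω·-3.050 = -2.960
  v: GS value = (-1 - (4)·-2.960) / (5) = 2.168;  v ← (1−ω)·0.100 + ω·2.168 = 1.754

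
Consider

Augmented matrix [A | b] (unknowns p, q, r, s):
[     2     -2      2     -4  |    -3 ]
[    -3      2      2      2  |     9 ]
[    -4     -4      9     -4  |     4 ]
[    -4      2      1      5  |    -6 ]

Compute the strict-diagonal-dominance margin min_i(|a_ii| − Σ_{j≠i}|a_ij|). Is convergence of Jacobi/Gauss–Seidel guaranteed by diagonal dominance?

-6

row 1: |2| − (2+2+4) = -6
row 2: |2| − (3+2+2) = -5
row 3: |9| − (4+4+4) = -3
row 4: |5| − (4+2+1) = -2
minimum over rows = -6 → not strictly diagonally dominant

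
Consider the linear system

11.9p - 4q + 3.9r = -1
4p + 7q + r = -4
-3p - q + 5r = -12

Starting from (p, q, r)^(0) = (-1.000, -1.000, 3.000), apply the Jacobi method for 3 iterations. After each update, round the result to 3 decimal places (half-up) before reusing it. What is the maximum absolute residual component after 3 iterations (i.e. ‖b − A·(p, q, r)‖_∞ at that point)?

Iteration 1:
  p = (-1 - (-4)·-1.000 - (3.9)·3.000) / (11.9) = -1.403
  q = (-4 - (4)·-1.000 - (1)·3.000) / (7) = -0.429
  r = (-12 - (-3)·-1.000 - (-1)·-1.000) / (5) = -3.200
Iteration 2:
  p = (-1 - (-4)·-0.429 - (3.9)·-3.200) / (11.9) = 0.821
  q = (-4 - (4)·-1.403 - (1)·-3.200) / (7) = 0.687
  r = (-12 - (-3)·-1.403 - (-1)·-0.429) / (5) = -3.328
Iteration 3:
  p = (-1 - (-4)·0.687 - (3.9)·-3.328) / (11.9) = 1.238
  q = (-4 - (4)·0.821 - (1)·-3.328) / (7) = -0.565
  r = (-12 - (-3)·0.821 - (-1)·0.687) / (5) = -1.770
Residual b − A·x = (-11.089, -3.227, -0.001); ∞-norm = 11.089

11.089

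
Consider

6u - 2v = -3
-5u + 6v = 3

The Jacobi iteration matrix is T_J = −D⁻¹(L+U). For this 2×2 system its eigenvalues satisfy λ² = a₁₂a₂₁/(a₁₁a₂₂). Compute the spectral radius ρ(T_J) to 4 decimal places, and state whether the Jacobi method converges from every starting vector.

a₁₂a₂₁/(a₁₁a₂₂) = (-2)·(-5) / ((6)·(6)) = 0.277778
ρ = √|0.277778| = √0.277778 = 0.5270
ρ < 1, so Jacobi converges

0.5270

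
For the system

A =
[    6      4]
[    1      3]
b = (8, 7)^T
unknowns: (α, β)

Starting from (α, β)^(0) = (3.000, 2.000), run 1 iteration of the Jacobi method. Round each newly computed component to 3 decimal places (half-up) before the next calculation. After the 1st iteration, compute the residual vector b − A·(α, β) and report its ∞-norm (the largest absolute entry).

Iteration 1:
  α = (8 - (4)·2.000) / (6) = 0.000
  β = (7 - (1)·3.000) / (3) = 1.333
Residual b − A·x = (2.668, 3.001); ∞-norm = 3.001

3.001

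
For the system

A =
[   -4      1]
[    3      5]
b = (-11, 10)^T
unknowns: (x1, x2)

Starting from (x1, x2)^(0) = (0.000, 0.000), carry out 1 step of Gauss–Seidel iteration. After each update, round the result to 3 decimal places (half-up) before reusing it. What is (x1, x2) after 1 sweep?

Iteration 1:
  x1 = (-11 - (1)·0.000) / (-4) = 2.750
  x2 = (10 - (3)·2.750) / (5) = 0.350

(2.750, 0.350)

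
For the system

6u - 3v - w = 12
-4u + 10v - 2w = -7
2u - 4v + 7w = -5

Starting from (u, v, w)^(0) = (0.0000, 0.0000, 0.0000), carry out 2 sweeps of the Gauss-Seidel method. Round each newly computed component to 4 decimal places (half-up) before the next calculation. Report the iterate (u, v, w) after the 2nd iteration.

(1.8452, -0.2076, -1.3601)

Iteration 1:
  u = (12 - (-3)·0.0000 - (-1)·0.0000) / (6) = 2.0000
  v = (-7 - (-4)·2.0000 - (-2)·0.0000) / (10) = 0.1000
  w = (-5 - (2)·2.0000 - (-4)·0.1000) / (7) = -1.2286
Iteration 2:
  u = (12 - (-3)·0.1000 - (-1)·-1.2286) / (6) = 1.8452
  v = (-7 - (-4)·1.8452 - (-2)·-1.2286) / (10) = -0.2076
  w = (-5 - (2)·1.8452 - (-4)·-0.2076) / (7) = -1.3601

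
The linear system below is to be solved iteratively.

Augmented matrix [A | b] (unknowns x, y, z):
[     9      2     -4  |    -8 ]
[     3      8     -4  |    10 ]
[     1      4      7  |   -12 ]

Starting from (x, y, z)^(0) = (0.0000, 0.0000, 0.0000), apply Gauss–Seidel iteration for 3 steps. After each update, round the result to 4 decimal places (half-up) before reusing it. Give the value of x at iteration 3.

Iteration 1:
  x = (-8 - (2)·0.0000 - (-4)·0.0000) / (9) = -0.8889
  y = (10 - (3)·-0.8889 - (-4)·0.0000) / (8) = 1.5833
  z = (-12 - (1)·-0.8889 - (4)·1.5833) / (7) = -2.4920
Iteration 2:
  x = (-8 - (2)·1.5833 - (-4)·-2.4920) / (9) = -2.3483
  y = (10 - (3)·-2.3483 - (-4)·-2.4920) / (8) = 0.8846
  z = (-12 - (1)·-2.3483 - (4)·0.8846) / (7) = -1.8843
Iteration 3:
  x = (-8 - (2)·0.8846 - (-4)·-1.8843) / (9) = -1.9229
  y = (10 - (3)·-1.9229 - (-4)·-1.8843) / (8) = 1.0289
  z = (-12 - (1)·-1.9229 - (4)·1.0289) / (7) = -2.0275

-1.9229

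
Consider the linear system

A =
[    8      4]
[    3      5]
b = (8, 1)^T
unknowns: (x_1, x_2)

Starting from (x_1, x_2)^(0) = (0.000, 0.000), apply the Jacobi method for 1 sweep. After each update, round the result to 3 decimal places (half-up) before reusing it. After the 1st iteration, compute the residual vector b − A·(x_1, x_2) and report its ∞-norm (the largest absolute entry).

3.000

Iteration 1:
  x_1 = (8 - (4)·0.000) / (8) = 1.000
  x_2 = (1 - (3)·0.000) / (5) = 0.200
Residual b − A·x = (-0.800, -3.000); ∞-norm = 3.000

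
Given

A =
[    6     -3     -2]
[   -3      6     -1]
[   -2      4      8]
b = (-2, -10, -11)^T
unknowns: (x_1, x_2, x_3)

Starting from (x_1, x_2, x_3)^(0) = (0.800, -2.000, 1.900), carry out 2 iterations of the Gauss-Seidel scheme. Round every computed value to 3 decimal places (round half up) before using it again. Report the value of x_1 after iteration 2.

-1.417

Iteration 1:
  x_1 = (-2 - (-3)·-2.000 - (-2)·1.900) / (6) = -0.700
  x_2 = (-10 - (-3)·-0.700 - (-1)·1.900) / (6) = -1.700
  x_3 = (-11 - (-2)·-0.700 - (4)·-1.700) / (8) = -0.700
Iteration 2:
  x_1 = (-2 - (-3)·-1.700 - (-2)·-0.700) / (6) = -1.417
  x_2 = (-10 - (-3)·-1.417 - (-1)·-0.700) / (6) = -2.492
  x_3 = (-11 - (-2)·-1.417 - (4)·-2.492) / (8) = -0.483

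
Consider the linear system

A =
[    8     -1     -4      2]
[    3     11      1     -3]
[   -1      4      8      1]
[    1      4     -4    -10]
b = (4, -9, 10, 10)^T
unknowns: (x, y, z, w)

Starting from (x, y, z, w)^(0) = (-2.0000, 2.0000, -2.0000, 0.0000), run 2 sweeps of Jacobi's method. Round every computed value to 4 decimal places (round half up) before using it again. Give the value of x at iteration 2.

0.3886

Iteration 1:
  x = (4 - (-1)·2.0000 - (-4)·-2.0000 - (2)·0.0000) / (8) = -0.2500
  y = (-9 - (3)·-2.0000 - (1)·-2.0000 - (-3)·0.0000) / (11) = -0.0909
  z = (10 - (-1)·-2.0000 - (4)·2.0000 - (1)·0.0000) / (8) = 0.0000
  w = (10 - (1)·-2.0000 - (4)·2.0000 - (-4)·-2.0000) / (-10) = 0.4000
Iteration 2:
  x = (4 - (-1)·-0.0909 - (-4)·0.0000 - (2)·0.4000) / (8) = 0.3886
  y = (-9 - (3)·-0.2500 - (1)·0.0000 - (-3)·0.4000) / (11) = -0.6409
  z = (10 - (-1)·-0.2500 - (4)·-0.0909 - (1)·0.4000) / (8) = 1.2142
  w = (10 - (1)·-0.2500 - (4)·-0.0909 - (-4)·0.0000) / (-10) = -1.0614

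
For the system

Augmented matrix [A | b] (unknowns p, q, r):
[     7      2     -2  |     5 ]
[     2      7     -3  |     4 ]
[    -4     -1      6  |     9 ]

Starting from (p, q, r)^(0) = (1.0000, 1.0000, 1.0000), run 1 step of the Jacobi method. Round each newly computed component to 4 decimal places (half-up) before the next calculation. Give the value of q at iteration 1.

0.7143

Iteration 1:
  p = (5 - (2)·1.0000 - (-2)·1.0000) / (7) = 0.7143
  q = (4 - (2)·1.0000 - (-3)·1.0000) / (7) = 0.7143
  r = (9 - (-4)·1.0000 - (-1)·1.0000) / (6) = 2.3333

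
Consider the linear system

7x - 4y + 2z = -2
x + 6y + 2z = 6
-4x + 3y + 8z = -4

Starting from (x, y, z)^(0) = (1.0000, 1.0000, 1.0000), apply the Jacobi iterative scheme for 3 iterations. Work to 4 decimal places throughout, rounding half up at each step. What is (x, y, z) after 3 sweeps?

Iteration 1:
  x = (-2 - (-4)·1.0000 - (2)·1.0000) / (7) = 0.0000
  y = (6 - (1)·1.0000 - (2)·1.0000) / (6) = 0.5000
  z = (-4 - (-4)·1.0000 - (3)·1.0000) / (8) = -0.3750
Iteration 2:
  x = (-2 - (-4)·0.5000 - (2)·-0.3750) / (7) = 0.1071
  y = (6 - (1)·0.0000 - (2)·-0.3750) / (6) = 1.1250
  z = (-4 - (-4)·0.0000 - (3)·0.5000) / (8) = -0.6875
Iteration 3:
  x = (-2 - (-4)·1.1250 - (2)·-0.6875) / (7) = 0.5536
  y = (6 - (1)·0.1071 - (2)·-0.6875) / (6) = 1.2113
  z = (-4 - (-4)·0.1071 - (3)·1.1250) / (8) = -0.8683

(0.5536, 1.2113, -0.8683)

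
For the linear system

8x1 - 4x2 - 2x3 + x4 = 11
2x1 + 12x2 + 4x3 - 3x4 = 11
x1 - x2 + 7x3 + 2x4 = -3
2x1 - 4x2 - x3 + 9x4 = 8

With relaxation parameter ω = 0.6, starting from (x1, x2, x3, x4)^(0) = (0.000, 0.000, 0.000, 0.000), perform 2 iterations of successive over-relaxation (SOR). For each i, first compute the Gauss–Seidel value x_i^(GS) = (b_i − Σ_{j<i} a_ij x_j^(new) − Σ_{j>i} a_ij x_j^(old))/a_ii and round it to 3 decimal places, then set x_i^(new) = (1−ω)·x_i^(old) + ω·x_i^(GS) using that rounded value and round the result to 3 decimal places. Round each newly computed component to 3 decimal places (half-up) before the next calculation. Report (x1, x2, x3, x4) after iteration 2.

(1.212, 0.753, -0.502, 0.750)

Iteration 1:
  x1: GS value = (11 - (-4)·0.000 - (-2)·0.000 - (1)·0.000) / (8) = 1.375;  x1 ← (1−ω)·0.000 + ω·1.375 = 0.825
  x2: GS value = (11 - (2)·0.825 - (4)·0.000 - (-3)·0.000) / (12) = 0.779;  x2 ← (1−ω)·0.000 + ω·0.779 = 0.467
  x3: GS value = (-3 - (1)·0.825 - (-1)·0.467 - (2)·0.000) / (7) = -0.480;  x3 ← (1−ω)·0.000 + ω·-0.480 = -0.288
  x4: GS value = (8 - (2)·0.825 - (-4)·0.467 - (-1)·-0.288) / (9) = 0.881;  x4 ← (1−ω)·0.000 + ω·0.881 = 0.529
Iteration 2:
  x1: GS value = (11 - (-4)·0.467 - (-2)·-0.288 - (1)·0.529) / (8) = 1.470;  x1 ← (1−ω)·0.825 + ω·1.470 = 1.212
  x2: GS value = (11 - (2)·1.212 - (4)·-0.288 - (-3)·0.529) / (12) = 0.943;  x2 ← (1−ω)·0.467 + ω·0.943 = 0.753
  x3: GS value = (-3 - (1)·1.212 - (-1)·0.753 - (2)·0.529) / (7) = -0.645;  x3 ← (1−ω)·-0.288 + ω·-0.645 = -0.502
  x4: GS value = (8 - (2)·1.212 - (-4)·0.753 - (-1)·-0.502) / (9) = 0.898;  x4 ← (1−ω)·0.529 + ω·0.898 = 0.750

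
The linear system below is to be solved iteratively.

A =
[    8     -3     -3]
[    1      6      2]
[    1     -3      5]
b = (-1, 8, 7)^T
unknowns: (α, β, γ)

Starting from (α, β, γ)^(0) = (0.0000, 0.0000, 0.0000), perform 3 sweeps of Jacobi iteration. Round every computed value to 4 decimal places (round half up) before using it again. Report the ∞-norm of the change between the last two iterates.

0.4725

Iteration 1:
  α = (-1 - (-3)·0.0000 - (-3)·0.0000) / (8) = -0.1250
  β = (8 - (1)·0.0000 - (2)·0.0000) / (6) = 1.3333
  γ = (7 - (1)·0.0000 - (-3)·0.0000) / (5) = 1.4000
Iteration 2:
  α = (-1 - (-3)·1.3333 - (-3)·1.4000) / (8) = 0.9000
  β = (8 - (1)·-0.1250 - (2)·1.4000) / (6) = 0.8875
  γ = (7 - (1)·-0.1250 - (-3)·1.3333) / (5) = 2.2250
Iteration 3:
  α = (-1 - (-3)·0.8875 - (-3)·2.2250) / (8) = 1.0422
  β = (8 - (1)·0.9000 - (2)·2.2250) / (6) = 0.4417
  γ = (7 - (1)·0.9000 - (-3)·0.8875) / (5) = 1.7525
Change: (0.1422, -0.4458, -0.4725) → max |·| = 0.4725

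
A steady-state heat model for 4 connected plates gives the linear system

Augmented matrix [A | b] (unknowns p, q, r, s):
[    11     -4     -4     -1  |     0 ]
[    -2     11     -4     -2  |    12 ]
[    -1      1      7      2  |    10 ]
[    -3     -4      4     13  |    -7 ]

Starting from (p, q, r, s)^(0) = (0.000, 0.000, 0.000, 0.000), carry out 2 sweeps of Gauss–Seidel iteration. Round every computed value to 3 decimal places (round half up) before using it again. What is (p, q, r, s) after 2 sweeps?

(0.806, 1.592, 1.486, -0.320)

Iteration 1:
  p = (0 - (-4)·0.000 - (-4)·0.000 - (-1)·0.000) / (11) = 0.000
  q = (12 - (-2)·0.000 - (-4)·0.000 - (-2)·0.000) / (11) = 1.091
  r = (10 - (-1)·0.000 - (1)·1.091 - (2)·0.000) / (7) = 1.273
  s = (-7 - (-3)·0.000 - (-4)·1.091 - (4)·1.273) / (13) = -0.594
Iteration 2:
  p = (0 - (-4)·1.091 - (-4)·1.273 - (-1)·-0.594) / (11) = 0.806
  q = (12 - (-2)·0.806 - (-4)·1.273 - (-2)·-0.594) / (11) = 1.592
  r = (10 - (-1)·0.806 - (1)·1.592 - (2)·-0.594) / (7) = 1.486
  s = (-7 - (-3)·0.806 - (-4)·1.592 - (4)·1.486) / (13) = -0.320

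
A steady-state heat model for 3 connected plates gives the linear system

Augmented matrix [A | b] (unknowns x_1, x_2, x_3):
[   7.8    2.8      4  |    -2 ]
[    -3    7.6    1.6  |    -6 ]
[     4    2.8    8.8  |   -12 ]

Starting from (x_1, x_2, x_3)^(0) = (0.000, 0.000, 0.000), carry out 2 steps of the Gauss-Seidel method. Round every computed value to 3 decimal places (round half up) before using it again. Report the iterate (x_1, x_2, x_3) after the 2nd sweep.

Iteration 1:
  x_1 = (-2 - (2.8)·0.000 - (4)·0.000) / (7.8) = -0.256
  x_2 = (-6 - (-3)·-0.256 - (1.6)·0.000) / (7.6) = -0.891
  x_3 = (-12 - (4)·-0.256 - (2.8)·-0.891) / (8.8) = -0.964
Iteration 2:
  x_1 = (-2 - (2.8)·-0.891 - (4)·-0.964) / (7.8) = 0.558
  x_2 = (-6 - (-3)·0.558 - (1.6)·-0.964) / (7.6) = -0.366
  x_3 = (-12 - (4)·0.558 - (2.8)·-0.366) / (8.8) = -1.501

(0.558, -0.366, -1.501)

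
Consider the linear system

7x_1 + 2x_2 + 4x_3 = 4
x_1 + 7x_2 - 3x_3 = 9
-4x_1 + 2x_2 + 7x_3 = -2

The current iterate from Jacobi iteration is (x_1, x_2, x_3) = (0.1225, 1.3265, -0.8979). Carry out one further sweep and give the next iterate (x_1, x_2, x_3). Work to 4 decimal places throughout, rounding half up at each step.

One sweep:
  x_1 = (4 - (2)·1.3265 - (4)·-0.8979) / (7) = 0.7055
  x_2 = (9 - (1)·0.1225 - (-3)·-0.8979) / (7) = 0.8834
  x_3 = (-2 - (-4)·0.1225 - (2)·1.3265) / (7) = -0.5947

(0.7055, 0.8834, -0.5947)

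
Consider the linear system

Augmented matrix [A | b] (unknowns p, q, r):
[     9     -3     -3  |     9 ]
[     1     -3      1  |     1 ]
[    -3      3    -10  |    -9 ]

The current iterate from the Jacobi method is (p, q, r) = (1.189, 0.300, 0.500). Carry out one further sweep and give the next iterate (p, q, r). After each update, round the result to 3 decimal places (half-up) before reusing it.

(1.267, 0.230, 0.633)

One sweep:
  p = (9 - (-3)·0.300 - (-3)·0.500) / (9) = 1.267
  q = (1 - (1)·1.189 - (1)·0.500) / (-3) = 0.230
  r = (-9 - (-3)·1.189 - (3)·0.300) / (-10) = 0.633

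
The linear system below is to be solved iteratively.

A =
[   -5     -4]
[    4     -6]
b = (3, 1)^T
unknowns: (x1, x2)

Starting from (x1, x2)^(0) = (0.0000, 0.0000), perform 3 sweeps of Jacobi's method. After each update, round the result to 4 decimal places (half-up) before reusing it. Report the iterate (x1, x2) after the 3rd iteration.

Iteration 1:
  x1 = (3 - (-4)·0.0000) / (-5) = -0.6000
  x2 = (1 - (4)·0.0000) / (-6) = -0.1667
Iteration 2:
  x1 = (3 - (-4)·-0.1667) / (-5) = -0.4666
  x2 = (1 - (4)·-0.6000) / (-6) = -0.5667
Iteration 3:
  x1 = (3 - (-4)·-0.5667) / (-5) = -0.1466
  x2 = (1 - (4)·-0.4666) / (-6) = -0.4777

(-0.1466, -0.4777)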